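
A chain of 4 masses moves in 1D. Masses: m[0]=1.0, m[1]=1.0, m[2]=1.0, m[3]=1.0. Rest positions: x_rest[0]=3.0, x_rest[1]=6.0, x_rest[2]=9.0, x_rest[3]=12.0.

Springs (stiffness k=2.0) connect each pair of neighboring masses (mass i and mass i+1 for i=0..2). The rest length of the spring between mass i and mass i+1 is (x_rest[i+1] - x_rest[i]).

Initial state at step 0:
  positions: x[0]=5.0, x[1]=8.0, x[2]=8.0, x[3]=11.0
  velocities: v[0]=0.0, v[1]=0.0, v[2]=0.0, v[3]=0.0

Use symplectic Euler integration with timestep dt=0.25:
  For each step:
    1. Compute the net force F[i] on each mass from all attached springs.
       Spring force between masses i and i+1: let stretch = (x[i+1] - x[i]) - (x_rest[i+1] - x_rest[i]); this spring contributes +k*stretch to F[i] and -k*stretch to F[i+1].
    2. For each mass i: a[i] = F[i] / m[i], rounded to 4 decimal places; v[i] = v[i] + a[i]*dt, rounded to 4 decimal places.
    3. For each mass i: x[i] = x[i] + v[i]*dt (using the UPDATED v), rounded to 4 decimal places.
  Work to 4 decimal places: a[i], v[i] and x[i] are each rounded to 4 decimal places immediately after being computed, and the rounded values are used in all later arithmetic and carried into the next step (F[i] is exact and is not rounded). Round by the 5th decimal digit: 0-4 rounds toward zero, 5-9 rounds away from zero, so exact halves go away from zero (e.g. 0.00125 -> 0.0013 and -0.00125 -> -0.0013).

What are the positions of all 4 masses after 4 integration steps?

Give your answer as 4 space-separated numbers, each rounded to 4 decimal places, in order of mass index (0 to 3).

Answer: 4.4506 5.9741 10.0259 11.5494

Derivation:
Step 0: x=[5.0000 8.0000 8.0000 11.0000] v=[0.0000 0.0000 0.0000 0.0000]
Step 1: x=[5.0000 7.6250 8.3750 11.0000] v=[0.0000 -1.5000 1.5000 0.0000]
Step 2: x=[4.9531 7.0156 8.9844 11.0469] v=[-0.1875 -2.4375 2.4375 0.1875]
Step 3: x=[4.7890 6.3945 9.6055 11.2110] v=[-0.6563 -2.4844 2.4844 0.6563]
Step 4: x=[4.4506 5.9741 10.0259 11.5494] v=[-1.3536 -1.6817 1.6817 1.3536]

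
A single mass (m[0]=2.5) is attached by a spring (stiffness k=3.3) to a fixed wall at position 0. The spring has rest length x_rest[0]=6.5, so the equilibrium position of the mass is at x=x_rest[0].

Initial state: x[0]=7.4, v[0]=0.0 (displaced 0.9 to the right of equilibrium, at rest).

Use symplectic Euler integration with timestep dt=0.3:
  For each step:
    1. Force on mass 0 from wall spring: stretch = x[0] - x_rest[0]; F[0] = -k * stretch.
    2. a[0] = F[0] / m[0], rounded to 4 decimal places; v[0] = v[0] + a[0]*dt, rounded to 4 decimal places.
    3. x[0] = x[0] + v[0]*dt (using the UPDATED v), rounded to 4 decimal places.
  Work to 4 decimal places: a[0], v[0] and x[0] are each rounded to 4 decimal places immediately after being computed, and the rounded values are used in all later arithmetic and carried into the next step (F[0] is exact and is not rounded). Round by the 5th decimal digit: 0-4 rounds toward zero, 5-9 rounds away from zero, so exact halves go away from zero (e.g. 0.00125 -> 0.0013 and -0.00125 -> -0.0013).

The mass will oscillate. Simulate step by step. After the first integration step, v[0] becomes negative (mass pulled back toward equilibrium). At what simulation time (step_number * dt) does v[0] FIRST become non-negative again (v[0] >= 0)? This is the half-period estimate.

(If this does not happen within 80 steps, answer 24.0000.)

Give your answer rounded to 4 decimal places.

Step 0: x=[7.4000] v=[0.0000]
Step 1: x=[7.2931] v=[-0.3564]
Step 2: x=[7.0920] v=[-0.6705]
Step 3: x=[6.8205] v=[-0.9049]
Step 4: x=[6.5110] v=[-1.0318]
Step 5: x=[6.2001] v=[-1.0362]
Step 6: x=[5.9249] v=[-0.9174]
Step 7: x=[5.7180] v=[-0.6897]
Step 8: x=[5.6040] v=[-0.3800]
Step 9: x=[5.5964] v=[-0.0252]
Step 10: x=[5.6962] v=[0.3326]
First v>=0 after going negative at step 10, time=3.0000

Answer: 3.0000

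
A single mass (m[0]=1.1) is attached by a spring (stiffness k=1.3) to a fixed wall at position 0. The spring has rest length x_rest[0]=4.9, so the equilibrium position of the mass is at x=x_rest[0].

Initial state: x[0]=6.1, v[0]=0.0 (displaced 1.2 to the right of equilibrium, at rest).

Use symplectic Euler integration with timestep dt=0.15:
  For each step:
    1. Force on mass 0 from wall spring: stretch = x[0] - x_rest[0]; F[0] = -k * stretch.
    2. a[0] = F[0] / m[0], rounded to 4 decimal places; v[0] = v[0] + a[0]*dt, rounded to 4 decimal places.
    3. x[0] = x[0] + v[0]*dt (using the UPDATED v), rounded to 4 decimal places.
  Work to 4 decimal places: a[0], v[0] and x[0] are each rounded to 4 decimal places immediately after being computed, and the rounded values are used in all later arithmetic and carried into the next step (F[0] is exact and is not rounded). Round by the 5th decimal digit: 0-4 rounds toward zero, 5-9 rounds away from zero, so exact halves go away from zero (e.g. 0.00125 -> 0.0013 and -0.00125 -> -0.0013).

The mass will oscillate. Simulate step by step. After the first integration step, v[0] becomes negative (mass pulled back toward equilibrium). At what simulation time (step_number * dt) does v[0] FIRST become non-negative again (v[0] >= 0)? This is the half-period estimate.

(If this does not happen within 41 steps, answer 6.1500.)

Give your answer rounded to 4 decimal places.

Step 0: x=[6.1000] v=[0.0000]
Step 1: x=[6.0681] v=[-0.2127]
Step 2: x=[6.0051] v=[-0.4198]
Step 3: x=[5.9127] v=[-0.6157]
Step 4: x=[5.7934] v=[-0.7952]
Step 5: x=[5.6504] v=[-0.9536]
Step 6: x=[5.4874] v=[-1.0866]
Step 7: x=[5.3088] v=[-1.1907]
Step 8: x=[5.1193] v=[-1.2632]
Step 9: x=[4.9240] v=[-1.3021]
Step 10: x=[4.7280] v=[-1.3064]
Step 11: x=[4.5366] v=[-1.2759]
Step 12: x=[4.3549] v=[-1.2115]
Step 13: x=[4.1877] v=[-1.1149]
Step 14: x=[4.0394] v=[-0.9886]
Step 15: x=[3.9140] v=[-0.8360]
Step 16: x=[3.8148] v=[-0.6612]
Step 17: x=[3.7445] v=[-0.4688]
Step 18: x=[3.7049] v=[-0.2640]
Step 19: x=[3.6971] v=[-0.0521]
Step 20: x=[3.7213] v=[0.1611]
First v>=0 after going negative at step 20, time=3.0000

Answer: 3.0000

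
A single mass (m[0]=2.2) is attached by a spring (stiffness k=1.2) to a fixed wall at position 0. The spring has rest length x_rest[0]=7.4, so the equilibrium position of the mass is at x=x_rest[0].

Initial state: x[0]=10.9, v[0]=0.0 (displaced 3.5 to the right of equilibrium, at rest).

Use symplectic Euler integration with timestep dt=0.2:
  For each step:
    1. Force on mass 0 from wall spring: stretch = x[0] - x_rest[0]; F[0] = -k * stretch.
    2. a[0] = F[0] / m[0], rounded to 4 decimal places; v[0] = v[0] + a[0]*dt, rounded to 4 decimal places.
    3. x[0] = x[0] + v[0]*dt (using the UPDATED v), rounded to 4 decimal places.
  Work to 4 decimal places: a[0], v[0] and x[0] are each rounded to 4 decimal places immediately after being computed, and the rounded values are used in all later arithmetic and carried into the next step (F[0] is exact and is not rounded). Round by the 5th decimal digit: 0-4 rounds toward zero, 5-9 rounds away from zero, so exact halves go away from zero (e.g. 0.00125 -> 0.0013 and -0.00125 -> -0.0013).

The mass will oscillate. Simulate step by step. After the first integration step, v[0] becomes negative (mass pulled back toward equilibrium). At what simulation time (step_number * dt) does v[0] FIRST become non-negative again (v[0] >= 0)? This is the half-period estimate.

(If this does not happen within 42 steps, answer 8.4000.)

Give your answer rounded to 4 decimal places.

Answer: 4.4000

Derivation:
Step 0: x=[10.9000] v=[0.0000]
Step 1: x=[10.8236] v=[-0.3818]
Step 2: x=[10.6725] v=[-0.7553]
Step 3: x=[10.4500] v=[-1.1123]
Step 4: x=[10.1610] v=[-1.4450]
Step 5: x=[9.8118] v=[-1.7462]
Step 6: x=[9.4099] v=[-2.0093]
Step 7: x=[8.9642] v=[-2.2286]
Step 8: x=[8.4844] v=[-2.3992]
Step 9: x=[7.9809] v=[-2.5175]
Step 10: x=[7.4647] v=[-2.5809]
Step 11: x=[6.9471] v=[-2.5880]
Step 12: x=[6.4394] v=[-2.5386]
Step 13: x=[5.9526] v=[-2.4338]
Step 14: x=[5.4974] v=[-2.2759]
Step 15: x=[5.0837] v=[-2.0683]
Step 16: x=[4.7206] v=[-1.8156]
Step 17: x=[4.4159] v=[-1.5233]
Step 18: x=[4.1763] v=[-1.1978]
Step 19: x=[4.0071] v=[-0.8461]
Step 20: x=[3.9119] v=[-0.4760]
Step 21: x=[3.8928] v=[-0.0955]
Step 22: x=[3.9502] v=[0.2871]
First v>=0 after going negative at step 22, time=4.4000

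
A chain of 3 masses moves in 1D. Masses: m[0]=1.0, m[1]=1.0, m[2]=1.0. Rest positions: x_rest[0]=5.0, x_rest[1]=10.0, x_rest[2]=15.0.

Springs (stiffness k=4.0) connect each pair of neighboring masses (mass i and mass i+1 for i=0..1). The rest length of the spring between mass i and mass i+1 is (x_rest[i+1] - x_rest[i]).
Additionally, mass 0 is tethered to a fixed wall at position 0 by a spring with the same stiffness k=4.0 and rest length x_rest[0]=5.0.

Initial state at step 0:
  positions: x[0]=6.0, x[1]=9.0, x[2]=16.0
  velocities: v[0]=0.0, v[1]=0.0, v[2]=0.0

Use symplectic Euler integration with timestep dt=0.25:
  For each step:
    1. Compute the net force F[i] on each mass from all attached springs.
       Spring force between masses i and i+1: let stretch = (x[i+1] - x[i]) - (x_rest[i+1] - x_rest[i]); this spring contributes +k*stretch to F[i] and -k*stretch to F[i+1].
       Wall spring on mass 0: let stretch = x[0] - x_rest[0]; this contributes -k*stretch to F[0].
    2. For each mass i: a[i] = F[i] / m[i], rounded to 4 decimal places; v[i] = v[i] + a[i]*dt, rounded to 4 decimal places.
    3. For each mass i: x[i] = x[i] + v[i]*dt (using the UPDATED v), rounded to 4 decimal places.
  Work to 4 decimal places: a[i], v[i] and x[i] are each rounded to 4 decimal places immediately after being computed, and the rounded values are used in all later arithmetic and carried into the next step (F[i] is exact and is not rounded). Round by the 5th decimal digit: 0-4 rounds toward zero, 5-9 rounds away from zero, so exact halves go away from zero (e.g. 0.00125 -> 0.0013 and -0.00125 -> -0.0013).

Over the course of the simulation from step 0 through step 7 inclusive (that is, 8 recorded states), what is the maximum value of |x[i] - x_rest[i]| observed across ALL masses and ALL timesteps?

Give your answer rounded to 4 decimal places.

Answer: 1.5938

Derivation:
Step 0: x=[6.0000 9.0000 16.0000] v=[0.0000 0.0000 0.0000]
Step 1: x=[5.2500 10.0000 15.5000] v=[-3.0000 4.0000 -2.0000]
Step 2: x=[4.3750 11.1875 14.8750] v=[-3.5000 4.7500 -2.5000]
Step 3: x=[4.1094 11.5938 14.5781] v=[-1.0625 1.6250 -1.1875]
Step 4: x=[4.6875 10.8750 14.7852] v=[2.3125 -2.8751 0.8282]
Step 5: x=[5.6406 9.5869 15.2647] v=[3.8125 -5.1524 1.9180]
Step 6: x=[6.1702 8.7317 15.5748] v=[2.1182 -3.4209 1.2402]
Step 7: x=[5.7976 8.9469 15.4241] v=[-1.4905 0.8607 -0.6029]
Max displacement = 1.5938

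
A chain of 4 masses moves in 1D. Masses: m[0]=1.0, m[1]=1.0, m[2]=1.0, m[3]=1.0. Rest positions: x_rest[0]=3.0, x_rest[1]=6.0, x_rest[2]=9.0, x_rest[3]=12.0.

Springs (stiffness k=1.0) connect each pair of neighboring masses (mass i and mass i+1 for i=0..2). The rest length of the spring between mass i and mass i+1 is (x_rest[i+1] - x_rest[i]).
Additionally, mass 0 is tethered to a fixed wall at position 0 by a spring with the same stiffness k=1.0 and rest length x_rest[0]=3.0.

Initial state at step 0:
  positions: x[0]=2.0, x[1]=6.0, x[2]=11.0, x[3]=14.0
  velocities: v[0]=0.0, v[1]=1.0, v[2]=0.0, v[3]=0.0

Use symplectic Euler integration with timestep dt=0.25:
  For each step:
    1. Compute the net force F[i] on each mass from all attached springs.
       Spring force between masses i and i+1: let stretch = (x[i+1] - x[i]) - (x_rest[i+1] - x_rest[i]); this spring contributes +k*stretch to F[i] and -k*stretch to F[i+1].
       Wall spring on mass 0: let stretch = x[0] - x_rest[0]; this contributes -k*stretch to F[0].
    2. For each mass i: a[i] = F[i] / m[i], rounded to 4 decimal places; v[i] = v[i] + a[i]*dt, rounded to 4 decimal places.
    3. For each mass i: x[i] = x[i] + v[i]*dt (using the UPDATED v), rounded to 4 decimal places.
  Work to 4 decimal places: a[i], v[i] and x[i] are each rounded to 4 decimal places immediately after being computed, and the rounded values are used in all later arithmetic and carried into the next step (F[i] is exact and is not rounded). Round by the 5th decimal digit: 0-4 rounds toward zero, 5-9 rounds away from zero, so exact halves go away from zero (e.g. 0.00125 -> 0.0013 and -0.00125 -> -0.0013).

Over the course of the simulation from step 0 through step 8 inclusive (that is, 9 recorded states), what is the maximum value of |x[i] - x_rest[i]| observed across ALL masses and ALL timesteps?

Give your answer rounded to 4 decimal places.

Answer: 2.0437

Derivation:
Step 0: x=[2.0000 6.0000 11.0000 14.0000] v=[0.0000 1.0000 0.0000 0.0000]
Step 1: x=[2.1250 6.3125 10.8750 14.0000] v=[0.5000 1.2500 -0.5000 0.0000]
Step 2: x=[2.3789 6.6485 10.6602 13.9922] v=[1.0156 1.3438 -0.8594 -0.0313]
Step 3: x=[2.7510 6.9683 10.4029 13.9636] v=[1.4883 1.2793 -1.0293 -0.1143]
Step 4: x=[3.2147 7.2392 10.1535 13.9000] v=[1.8549 1.0836 -0.9978 -0.2545]
Step 5: x=[3.7291 7.4407 9.9561 13.7897] v=[2.0574 0.8061 -0.7898 -0.4411]
Step 6: x=[4.2424 7.5675 9.8410 13.6273] v=[2.0530 0.5071 -0.4603 -0.6495]
Step 7: x=[4.6983 7.6286 9.8205 13.4158] v=[1.8237 0.2442 -0.0821 -0.8461]
Step 8: x=[5.0437 7.6435 9.8877 13.1671] v=[1.3817 0.0596 0.2688 -0.9949]
Max displacement = 2.0437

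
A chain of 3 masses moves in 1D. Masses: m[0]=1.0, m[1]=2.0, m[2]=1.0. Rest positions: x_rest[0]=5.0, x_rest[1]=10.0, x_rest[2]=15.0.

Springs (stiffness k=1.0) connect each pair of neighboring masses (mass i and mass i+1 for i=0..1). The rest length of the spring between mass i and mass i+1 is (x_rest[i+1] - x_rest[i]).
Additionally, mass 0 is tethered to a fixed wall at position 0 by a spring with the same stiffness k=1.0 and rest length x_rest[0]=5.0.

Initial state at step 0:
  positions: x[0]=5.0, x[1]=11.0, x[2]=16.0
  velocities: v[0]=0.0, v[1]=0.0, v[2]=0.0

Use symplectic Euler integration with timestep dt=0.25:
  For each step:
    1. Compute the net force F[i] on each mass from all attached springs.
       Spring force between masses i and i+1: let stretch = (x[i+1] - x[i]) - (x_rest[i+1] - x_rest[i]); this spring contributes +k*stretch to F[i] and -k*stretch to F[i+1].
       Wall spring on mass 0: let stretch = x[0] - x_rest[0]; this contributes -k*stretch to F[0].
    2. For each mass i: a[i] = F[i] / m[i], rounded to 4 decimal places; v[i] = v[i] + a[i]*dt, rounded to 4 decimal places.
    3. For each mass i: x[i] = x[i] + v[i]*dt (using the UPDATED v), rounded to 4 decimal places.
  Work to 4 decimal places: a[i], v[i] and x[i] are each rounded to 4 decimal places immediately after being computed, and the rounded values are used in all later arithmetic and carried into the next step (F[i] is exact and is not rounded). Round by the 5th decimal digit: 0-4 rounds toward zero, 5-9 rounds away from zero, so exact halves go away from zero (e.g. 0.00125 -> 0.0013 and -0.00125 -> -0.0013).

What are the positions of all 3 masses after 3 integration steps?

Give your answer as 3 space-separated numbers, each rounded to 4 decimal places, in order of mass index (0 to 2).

Step 0: x=[5.0000 11.0000 16.0000] v=[0.0000 0.0000 0.0000]
Step 1: x=[5.0625 10.9688 16.0000] v=[0.2500 -0.1250 0.0000]
Step 2: x=[5.1778 10.9102 15.9981] v=[0.4610 -0.2344 -0.0078]
Step 3: x=[5.3277 10.8315 15.9907] v=[0.5997 -0.3150 -0.0298]

Answer: 5.3277 10.8315 15.9907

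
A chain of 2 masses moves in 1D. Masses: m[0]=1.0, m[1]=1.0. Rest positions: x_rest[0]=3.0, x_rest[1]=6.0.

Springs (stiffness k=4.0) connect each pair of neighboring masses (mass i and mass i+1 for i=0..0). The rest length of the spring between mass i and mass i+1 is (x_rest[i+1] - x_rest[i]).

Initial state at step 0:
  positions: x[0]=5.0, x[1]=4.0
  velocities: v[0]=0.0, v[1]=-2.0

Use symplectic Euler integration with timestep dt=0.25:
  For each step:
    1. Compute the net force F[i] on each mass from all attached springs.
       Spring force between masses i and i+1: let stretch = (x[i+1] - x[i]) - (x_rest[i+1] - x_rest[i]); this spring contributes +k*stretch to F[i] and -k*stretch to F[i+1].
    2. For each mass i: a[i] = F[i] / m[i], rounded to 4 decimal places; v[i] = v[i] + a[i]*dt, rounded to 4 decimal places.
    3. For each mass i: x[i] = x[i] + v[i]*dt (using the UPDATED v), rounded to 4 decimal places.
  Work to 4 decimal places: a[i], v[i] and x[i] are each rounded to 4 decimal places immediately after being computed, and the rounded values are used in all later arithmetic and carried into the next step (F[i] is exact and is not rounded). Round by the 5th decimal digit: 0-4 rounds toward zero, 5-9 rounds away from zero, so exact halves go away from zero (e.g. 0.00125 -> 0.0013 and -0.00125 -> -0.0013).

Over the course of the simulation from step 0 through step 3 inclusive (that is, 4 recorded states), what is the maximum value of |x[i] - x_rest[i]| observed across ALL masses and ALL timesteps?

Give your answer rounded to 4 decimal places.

Answer: 2.1875

Derivation:
Step 0: x=[5.0000 4.0000] v=[0.0000 -2.0000]
Step 1: x=[4.0000 4.5000] v=[-4.0000 2.0000]
Step 2: x=[2.3750 5.6250] v=[-6.5000 4.5000]
Step 3: x=[0.8125 6.6875] v=[-6.2500 4.2500]
Max displacement = 2.1875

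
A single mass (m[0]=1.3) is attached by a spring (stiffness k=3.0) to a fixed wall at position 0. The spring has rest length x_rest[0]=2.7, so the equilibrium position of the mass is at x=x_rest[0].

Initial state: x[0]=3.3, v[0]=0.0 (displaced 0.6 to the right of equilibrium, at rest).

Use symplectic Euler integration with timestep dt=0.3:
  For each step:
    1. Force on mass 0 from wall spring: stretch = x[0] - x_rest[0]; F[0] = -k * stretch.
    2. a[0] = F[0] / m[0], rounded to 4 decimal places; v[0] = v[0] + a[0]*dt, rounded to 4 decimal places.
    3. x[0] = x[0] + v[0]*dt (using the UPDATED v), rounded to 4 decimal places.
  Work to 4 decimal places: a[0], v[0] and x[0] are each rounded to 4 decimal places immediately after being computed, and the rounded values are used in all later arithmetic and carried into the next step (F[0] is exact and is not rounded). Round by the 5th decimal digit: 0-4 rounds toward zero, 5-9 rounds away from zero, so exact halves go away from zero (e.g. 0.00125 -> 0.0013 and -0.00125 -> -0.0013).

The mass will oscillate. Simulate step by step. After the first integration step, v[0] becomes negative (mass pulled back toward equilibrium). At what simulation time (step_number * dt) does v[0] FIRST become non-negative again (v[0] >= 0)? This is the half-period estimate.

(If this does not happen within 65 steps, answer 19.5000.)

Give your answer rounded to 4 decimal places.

Step 0: x=[3.3000] v=[0.0000]
Step 1: x=[3.1754] v=[-0.4154]
Step 2: x=[2.9521] v=[-0.7445]
Step 3: x=[2.6764] v=[-0.9190]
Step 4: x=[2.4056] v=[-0.9027]
Step 5: x=[2.1959] v=[-0.6989]
Step 6: x=[2.0909] v=[-0.3499]
Step 7: x=[2.1124] v=[0.0718]
First v>=0 after going negative at step 7, time=2.1000

Answer: 2.1000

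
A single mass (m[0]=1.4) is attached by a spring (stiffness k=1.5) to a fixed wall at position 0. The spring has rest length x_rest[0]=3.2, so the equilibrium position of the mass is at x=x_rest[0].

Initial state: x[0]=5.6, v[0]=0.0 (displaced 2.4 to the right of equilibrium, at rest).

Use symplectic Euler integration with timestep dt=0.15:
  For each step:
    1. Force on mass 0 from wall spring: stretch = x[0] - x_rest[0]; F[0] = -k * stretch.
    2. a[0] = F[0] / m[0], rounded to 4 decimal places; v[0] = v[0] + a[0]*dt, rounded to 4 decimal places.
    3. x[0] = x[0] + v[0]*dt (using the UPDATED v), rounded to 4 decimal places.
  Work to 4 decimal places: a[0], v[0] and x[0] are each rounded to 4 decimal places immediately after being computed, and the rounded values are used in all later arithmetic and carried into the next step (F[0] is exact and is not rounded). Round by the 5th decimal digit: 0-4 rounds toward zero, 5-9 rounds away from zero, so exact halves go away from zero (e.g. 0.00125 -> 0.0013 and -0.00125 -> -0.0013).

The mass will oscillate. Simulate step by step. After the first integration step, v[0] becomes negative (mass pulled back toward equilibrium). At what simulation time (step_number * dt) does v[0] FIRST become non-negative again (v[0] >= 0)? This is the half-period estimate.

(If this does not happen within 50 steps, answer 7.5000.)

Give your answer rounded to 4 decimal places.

Step 0: x=[5.6000] v=[0.0000]
Step 1: x=[5.5421] v=[-0.3857]
Step 2: x=[5.4278] v=[-0.7621]
Step 3: x=[5.2598] v=[-1.1201]
Step 4: x=[5.0421] v=[-1.4511]
Step 5: x=[4.7800] v=[-1.7472]
Step 6: x=[4.4798] v=[-2.0011]
Step 7: x=[4.1488] v=[-2.2068]
Step 8: x=[3.7949] v=[-2.3593]
Step 9: x=[3.4267] v=[-2.4549]
Step 10: x=[3.0530] v=[-2.4913]
Step 11: x=[2.6828] v=[-2.4677]
Step 12: x=[2.3251] v=[-2.3846]
Step 13: x=[1.9885] v=[-2.2440]
Step 14: x=[1.6811] v=[-2.0493]
Step 15: x=[1.4103] v=[-1.8052]
Step 16: x=[1.1827] v=[-1.5176]
Step 17: x=[1.0037] v=[-1.1934]
Step 18: x=[0.8776] v=[-0.8404]
Step 19: x=[0.8075] v=[-0.4672]
Step 20: x=[0.7951] v=[-0.0827]
Step 21: x=[0.8407] v=[0.3038]
First v>=0 after going negative at step 21, time=3.1500

Answer: 3.1500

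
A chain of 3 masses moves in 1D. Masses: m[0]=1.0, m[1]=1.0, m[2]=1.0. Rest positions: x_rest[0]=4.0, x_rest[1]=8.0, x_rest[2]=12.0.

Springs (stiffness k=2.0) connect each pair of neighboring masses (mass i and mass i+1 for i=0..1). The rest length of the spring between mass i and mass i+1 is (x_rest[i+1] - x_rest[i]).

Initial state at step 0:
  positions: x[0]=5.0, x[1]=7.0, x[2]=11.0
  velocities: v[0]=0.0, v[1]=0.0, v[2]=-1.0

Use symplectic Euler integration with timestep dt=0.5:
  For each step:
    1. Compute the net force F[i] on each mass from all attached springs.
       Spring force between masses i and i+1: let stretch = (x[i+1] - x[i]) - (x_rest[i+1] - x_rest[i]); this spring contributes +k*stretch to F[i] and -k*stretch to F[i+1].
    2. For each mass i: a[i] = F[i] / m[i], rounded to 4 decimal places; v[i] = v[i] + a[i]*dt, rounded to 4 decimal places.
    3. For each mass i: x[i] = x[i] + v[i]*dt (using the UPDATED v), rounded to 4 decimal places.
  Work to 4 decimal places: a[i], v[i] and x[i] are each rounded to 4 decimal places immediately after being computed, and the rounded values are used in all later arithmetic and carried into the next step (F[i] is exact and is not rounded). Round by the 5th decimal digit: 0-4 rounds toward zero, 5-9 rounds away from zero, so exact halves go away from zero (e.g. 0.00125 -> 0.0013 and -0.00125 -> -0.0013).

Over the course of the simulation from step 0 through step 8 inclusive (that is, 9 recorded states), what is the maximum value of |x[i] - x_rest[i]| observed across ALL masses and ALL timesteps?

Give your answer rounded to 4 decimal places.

Answer: 2.3788

Derivation:
Step 0: x=[5.0000 7.0000 11.0000] v=[0.0000 0.0000 -1.0000]
Step 1: x=[4.0000 8.0000 10.5000] v=[-2.0000 2.0000 -1.0000]
Step 2: x=[3.0000 8.2500 10.7500] v=[-2.0000 0.5000 0.5000]
Step 3: x=[2.6250 7.1250 11.7500] v=[-0.7500 -2.2500 2.0000]
Step 4: x=[2.5000 6.0625 12.4375] v=[-0.2500 -2.1250 1.3750]
Step 5: x=[2.1563 6.4063 11.9375] v=[-0.6875 0.6875 -1.0000]
Step 6: x=[1.9376 7.3907 10.6719] v=[-0.4375 1.9687 -2.5312]
Step 7: x=[2.4454 7.2891 9.7657] v=[1.0156 -0.2032 -1.8124]
Step 8: x=[3.3751 6.0040 9.6212] v=[1.8593 -2.5703 -0.2890]
Max displacement = 2.3788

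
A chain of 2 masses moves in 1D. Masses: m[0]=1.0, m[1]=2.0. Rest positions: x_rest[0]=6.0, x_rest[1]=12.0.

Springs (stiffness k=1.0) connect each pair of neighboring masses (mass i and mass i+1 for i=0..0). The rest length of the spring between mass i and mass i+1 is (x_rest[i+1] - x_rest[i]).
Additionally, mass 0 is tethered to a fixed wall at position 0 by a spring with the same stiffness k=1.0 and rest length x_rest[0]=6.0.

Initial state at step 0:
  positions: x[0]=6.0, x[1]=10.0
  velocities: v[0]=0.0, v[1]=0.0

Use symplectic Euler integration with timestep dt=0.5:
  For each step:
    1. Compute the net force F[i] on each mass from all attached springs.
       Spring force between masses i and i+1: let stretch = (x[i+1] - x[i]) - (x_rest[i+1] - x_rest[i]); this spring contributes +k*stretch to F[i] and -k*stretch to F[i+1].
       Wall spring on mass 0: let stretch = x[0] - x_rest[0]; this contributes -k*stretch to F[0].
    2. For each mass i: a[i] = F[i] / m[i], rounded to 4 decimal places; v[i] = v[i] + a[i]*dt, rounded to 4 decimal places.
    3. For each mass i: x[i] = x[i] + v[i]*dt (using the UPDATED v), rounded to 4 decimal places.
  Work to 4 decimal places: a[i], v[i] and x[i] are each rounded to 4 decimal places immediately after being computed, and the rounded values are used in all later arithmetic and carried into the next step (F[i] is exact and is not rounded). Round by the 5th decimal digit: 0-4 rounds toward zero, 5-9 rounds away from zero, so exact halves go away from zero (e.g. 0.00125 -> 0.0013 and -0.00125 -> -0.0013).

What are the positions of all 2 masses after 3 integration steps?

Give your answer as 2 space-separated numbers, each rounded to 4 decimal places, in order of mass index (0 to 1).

Step 0: x=[6.0000 10.0000] v=[0.0000 0.0000]
Step 1: x=[5.5000 10.2500] v=[-1.0000 0.5000]
Step 2: x=[4.8125 10.6563] v=[-1.3750 0.8125]
Step 3: x=[4.3828 11.0821] v=[-0.8594 0.8516]

Answer: 4.3828 11.0821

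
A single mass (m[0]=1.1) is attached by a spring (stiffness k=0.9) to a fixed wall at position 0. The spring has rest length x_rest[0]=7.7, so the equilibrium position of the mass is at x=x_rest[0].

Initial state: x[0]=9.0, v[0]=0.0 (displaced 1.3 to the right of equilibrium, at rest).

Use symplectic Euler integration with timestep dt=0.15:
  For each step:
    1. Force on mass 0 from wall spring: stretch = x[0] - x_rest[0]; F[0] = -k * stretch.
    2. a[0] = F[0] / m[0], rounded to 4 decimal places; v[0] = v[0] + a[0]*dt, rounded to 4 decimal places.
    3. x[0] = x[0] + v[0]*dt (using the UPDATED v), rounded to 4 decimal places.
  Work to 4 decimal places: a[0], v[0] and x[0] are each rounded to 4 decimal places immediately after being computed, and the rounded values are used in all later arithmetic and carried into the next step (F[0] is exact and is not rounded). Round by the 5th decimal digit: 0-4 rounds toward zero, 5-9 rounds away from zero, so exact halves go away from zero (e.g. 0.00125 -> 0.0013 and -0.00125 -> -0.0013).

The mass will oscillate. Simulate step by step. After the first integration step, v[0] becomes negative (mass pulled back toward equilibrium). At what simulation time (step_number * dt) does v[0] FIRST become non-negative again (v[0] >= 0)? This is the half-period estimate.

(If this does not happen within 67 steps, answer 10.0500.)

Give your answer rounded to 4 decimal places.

Step 0: x=[9.0000] v=[0.0000]
Step 1: x=[8.9761] v=[-0.1595]
Step 2: x=[8.9287] v=[-0.3161]
Step 3: x=[8.8587] v=[-0.4669]
Step 4: x=[8.7673] v=[-0.6091]
Step 5: x=[8.6563] v=[-0.7401]
Step 6: x=[8.5277] v=[-0.8575]
Step 7: x=[8.3838] v=[-0.9591]
Step 8: x=[8.2274] v=[-1.0430]
Step 9: x=[8.0612] v=[-1.1077]
Step 10: x=[7.8884] v=[-1.1520]
Step 11: x=[7.7121] v=[-1.1751]
Step 12: x=[7.5356] v=[-1.1766]
Step 13: x=[7.3621] v=[-1.1564]
Step 14: x=[7.1949] v=[-1.1149]
Step 15: x=[7.0370] v=[-1.0529]
Step 16: x=[6.8913] v=[-0.9715]
Step 17: x=[6.7605] v=[-0.8722]
Step 18: x=[6.6470] v=[-0.7569]
Step 19: x=[6.5528] v=[-0.6277]
Step 20: x=[6.4798] v=[-0.4869]
Step 21: x=[6.4292] v=[-0.3372]
Step 22: x=[6.4020] v=[-0.1812]
Step 23: x=[6.3987] v=[-0.0219]
Step 24: x=[6.4194] v=[0.1378]
First v>=0 after going negative at step 24, time=3.6000

Answer: 3.6000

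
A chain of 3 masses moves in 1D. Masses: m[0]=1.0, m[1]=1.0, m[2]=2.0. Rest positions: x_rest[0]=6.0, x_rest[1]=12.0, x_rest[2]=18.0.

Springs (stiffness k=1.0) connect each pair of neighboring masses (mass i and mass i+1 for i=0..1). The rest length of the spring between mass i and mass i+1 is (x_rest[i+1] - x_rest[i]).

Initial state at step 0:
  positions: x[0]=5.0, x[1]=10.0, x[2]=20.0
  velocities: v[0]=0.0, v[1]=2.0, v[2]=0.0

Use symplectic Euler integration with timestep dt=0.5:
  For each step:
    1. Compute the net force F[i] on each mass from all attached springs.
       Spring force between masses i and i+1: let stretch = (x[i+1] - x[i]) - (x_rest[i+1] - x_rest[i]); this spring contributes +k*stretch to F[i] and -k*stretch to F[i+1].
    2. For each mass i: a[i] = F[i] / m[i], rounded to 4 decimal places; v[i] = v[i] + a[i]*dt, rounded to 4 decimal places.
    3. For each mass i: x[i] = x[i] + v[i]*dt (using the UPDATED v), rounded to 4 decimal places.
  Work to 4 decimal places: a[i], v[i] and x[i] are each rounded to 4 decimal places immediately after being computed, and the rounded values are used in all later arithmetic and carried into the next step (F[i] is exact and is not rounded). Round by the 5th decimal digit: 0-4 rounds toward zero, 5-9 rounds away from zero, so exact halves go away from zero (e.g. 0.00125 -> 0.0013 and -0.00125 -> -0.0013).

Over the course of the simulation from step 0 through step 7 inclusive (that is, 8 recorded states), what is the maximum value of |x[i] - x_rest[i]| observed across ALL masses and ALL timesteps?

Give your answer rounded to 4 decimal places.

Answer: 5.4068

Derivation:
Step 0: x=[5.0000 10.0000 20.0000] v=[0.0000 2.0000 0.0000]
Step 1: x=[4.7500 12.2500 19.5000] v=[-0.5000 4.5000 -1.0000]
Step 2: x=[4.8750 14.4375 18.8438] v=[0.2500 4.3750 -1.3125]
Step 3: x=[5.8907 15.3360 18.3868] v=[2.0313 1.7969 -0.9141]
Step 4: x=[7.7677 14.6358 18.2984] v=[3.7540 -1.4004 -0.1768]
Step 5: x=[9.8618 13.1342 18.5022] v=[4.1881 -3.0032 0.4076]
Step 6: x=[11.2740 12.1565 18.7850] v=[2.8243 -1.9554 0.5656]
Step 7: x=[11.4068 12.6153 18.9893] v=[0.2656 0.9176 0.4085]
Max displacement = 5.4068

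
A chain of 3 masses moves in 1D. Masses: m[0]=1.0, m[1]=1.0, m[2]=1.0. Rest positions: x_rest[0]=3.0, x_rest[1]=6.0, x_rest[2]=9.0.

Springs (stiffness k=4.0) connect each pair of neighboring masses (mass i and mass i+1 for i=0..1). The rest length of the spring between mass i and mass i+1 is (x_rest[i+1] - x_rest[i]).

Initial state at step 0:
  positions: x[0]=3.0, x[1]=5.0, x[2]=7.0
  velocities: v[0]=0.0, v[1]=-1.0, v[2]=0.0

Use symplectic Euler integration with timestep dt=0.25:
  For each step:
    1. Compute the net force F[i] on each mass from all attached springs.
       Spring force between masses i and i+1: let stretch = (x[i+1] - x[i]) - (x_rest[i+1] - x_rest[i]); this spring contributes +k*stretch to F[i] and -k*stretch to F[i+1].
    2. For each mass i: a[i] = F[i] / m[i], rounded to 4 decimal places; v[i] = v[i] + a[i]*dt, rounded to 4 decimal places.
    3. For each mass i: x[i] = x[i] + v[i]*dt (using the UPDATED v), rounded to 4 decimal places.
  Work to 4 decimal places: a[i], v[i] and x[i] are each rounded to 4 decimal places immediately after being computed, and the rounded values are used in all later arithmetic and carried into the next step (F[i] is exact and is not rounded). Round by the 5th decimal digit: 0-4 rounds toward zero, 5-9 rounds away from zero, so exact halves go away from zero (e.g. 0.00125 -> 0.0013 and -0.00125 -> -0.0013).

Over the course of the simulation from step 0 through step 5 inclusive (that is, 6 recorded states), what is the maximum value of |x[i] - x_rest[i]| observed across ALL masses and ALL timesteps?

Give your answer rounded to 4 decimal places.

Step 0: x=[3.0000 5.0000 7.0000] v=[0.0000 -1.0000 0.0000]
Step 1: x=[2.7500 4.7500 7.2500] v=[-1.0000 -1.0000 1.0000]
Step 2: x=[2.2500 4.6250 7.6250] v=[-2.0000 -0.5000 1.5000]
Step 3: x=[1.5938 4.6563 8.0000] v=[-2.6250 0.1250 1.5000]
Step 4: x=[0.9532 4.7579 8.2891] v=[-2.5625 0.4062 1.1563]
Step 5: x=[0.5138 4.7911 8.4454] v=[-1.7578 0.1327 0.6251]
Max displacement = 2.4862

Answer: 2.4862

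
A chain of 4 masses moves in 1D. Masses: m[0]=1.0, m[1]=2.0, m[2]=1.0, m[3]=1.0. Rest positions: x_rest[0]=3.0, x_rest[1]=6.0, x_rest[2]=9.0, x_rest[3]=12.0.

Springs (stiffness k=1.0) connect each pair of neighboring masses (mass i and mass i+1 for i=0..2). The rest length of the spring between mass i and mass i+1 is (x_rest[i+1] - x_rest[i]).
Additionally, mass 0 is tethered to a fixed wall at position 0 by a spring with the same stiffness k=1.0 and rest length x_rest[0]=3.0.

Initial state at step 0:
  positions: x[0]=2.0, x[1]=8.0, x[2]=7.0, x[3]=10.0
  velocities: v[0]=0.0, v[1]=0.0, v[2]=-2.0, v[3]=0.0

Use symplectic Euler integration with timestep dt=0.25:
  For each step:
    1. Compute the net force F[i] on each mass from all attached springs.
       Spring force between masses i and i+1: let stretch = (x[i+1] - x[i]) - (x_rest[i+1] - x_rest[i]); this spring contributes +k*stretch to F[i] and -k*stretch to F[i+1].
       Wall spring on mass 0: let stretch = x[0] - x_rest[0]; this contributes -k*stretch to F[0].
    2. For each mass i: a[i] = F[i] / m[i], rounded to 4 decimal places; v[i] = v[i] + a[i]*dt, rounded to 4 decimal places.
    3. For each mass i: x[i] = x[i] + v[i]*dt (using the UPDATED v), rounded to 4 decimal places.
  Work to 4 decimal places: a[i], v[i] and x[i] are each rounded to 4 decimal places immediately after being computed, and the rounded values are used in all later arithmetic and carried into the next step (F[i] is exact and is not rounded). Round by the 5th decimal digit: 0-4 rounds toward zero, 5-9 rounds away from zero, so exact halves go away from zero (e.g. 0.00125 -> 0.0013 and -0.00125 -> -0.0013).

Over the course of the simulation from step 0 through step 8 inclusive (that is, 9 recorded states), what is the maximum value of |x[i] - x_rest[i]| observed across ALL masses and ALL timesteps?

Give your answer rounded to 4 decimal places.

Step 0: x=[2.0000 8.0000 7.0000 10.0000] v=[0.0000 0.0000 -2.0000 0.0000]
Step 1: x=[2.2500 7.7813 6.7500 10.0000] v=[1.0000 -0.8750 -1.0000 0.0000]
Step 2: x=[2.7051 7.3575 6.7676 9.9844] v=[1.8203 -1.6953 0.0703 -0.0625]
Step 3: x=[3.2819 6.7699 7.0231 9.9552] v=[2.3071 -2.3506 1.0220 -0.1167]
Step 4: x=[3.8716 6.0812 7.4460 9.9303] v=[2.3586 -2.7550 1.6917 -0.0997]
Step 5: x=[4.3574 5.3661 7.9389 9.9376] v=[1.9431 -2.8606 1.9716 0.0292]
Step 6: x=[4.6339 4.6998 8.3959 10.0075] v=[1.1059 -2.6651 1.8281 0.2795]
Step 7: x=[4.6249 4.1470 8.7227 10.1642] v=[-0.0361 -2.2113 1.3070 0.6266]
Step 8: x=[4.2970 3.7521 8.8536 10.4183] v=[-1.3118 -1.5796 0.5235 1.0162]
Max displacement = 2.2500

Answer: 2.2500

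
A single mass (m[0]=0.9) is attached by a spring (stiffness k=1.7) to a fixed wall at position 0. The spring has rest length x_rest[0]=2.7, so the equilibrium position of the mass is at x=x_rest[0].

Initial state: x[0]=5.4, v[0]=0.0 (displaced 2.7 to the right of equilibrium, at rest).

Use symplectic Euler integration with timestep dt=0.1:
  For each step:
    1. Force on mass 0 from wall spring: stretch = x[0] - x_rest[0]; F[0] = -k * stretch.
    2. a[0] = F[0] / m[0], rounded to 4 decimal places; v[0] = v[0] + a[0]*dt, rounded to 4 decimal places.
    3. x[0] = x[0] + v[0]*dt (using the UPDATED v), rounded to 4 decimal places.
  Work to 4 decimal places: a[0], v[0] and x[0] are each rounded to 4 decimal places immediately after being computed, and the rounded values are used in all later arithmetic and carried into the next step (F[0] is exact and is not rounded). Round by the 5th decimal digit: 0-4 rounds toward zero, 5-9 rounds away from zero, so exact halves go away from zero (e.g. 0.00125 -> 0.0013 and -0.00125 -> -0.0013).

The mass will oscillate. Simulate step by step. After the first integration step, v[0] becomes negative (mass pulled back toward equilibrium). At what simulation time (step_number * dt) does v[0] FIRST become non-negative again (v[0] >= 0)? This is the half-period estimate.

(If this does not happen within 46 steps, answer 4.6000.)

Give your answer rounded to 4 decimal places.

Step 0: x=[5.4000] v=[0.0000]
Step 1: x=[5.3490] v=[-0.5100]
Step 2: x=[5.2480] v=[-1.0104]
Step 3: x=[5.0988] v=[-1.4917]
Step 4: x=[4.9043] v=[-1.9448]
Step 5: x=[4.6682] v=[-2.3612]
Step 6: x=[4.3949] v=[-2.7330]
Step 7: x=[4.0896] v=[-3.0532]
Step 8: x=[3.7580] v=[-3.3157]
Step 9: x=[3.4065] v=[-3.5155]
Step 10: x=[3.0416] v=[-3.6490]
Step 11: x=[2.6703] v=[-3.7135]
Step 12: x=[2.2995] v=[-3.7079]
Step 13: x=[1.9363] v=[-3.6323]
Step 14: x=[1.5875] v=[-3.4881]
Step 15: x=[1.2597] v=[-3.2780]
Step 16: x=[0.9591] v=[-3.0059]
Step 17: x=[0.6914] v=[-2.6771]
Step 18: x=[0.4616] v=[-2.2977]
Step 19: x=[0.2741] v=[-1.8749]
Step 20: x=[0.1324] v=[-1.4167]
Step 21: x=[0.0392] v=[-0.9317]
Step 22: x=[-0.0037] v=[-0.4291]
Step 23: x=[0.0045] v=[0.0816]
First v>=0 after going negative at step 23, time=2.3000

Answer: 2.3000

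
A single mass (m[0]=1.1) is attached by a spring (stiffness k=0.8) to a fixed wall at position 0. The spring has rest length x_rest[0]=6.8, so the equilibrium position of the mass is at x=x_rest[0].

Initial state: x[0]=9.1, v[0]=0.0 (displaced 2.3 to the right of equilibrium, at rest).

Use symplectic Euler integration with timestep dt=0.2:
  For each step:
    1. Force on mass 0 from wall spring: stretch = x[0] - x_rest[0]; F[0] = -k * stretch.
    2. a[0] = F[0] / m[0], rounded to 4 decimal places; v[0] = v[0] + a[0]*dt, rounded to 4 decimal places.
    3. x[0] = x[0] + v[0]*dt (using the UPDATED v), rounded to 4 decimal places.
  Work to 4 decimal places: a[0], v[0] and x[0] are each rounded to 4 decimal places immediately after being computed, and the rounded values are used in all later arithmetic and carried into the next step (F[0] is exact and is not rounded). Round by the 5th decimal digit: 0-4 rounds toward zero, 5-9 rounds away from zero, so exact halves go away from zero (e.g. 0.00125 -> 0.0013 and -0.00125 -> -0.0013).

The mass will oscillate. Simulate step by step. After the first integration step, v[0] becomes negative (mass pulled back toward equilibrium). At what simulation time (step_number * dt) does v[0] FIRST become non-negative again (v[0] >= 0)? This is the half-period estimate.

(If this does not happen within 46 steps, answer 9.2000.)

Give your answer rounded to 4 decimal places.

Step 0: x=[9.1000] v=[0.0000]
Step 1: x=[9.0331] v=[-0.3345]
Step 2: x=[8.9012] v=[-0.6593]
Step 3: x=[8.7082] v=[-0.9649]
Step 4: x=[8.4597] v=[-1.2425]
Step 5: x=[8.1629] v=[-1.4839]
Step 6: x=[7.8265] v=[-1.6821]
Step 7: x=[7.4602] v=[-1.8314]
Step 8: x=[7.0747] v=[-1.9274]
Step 9: x=[6.6812] v=[-1.9674]
Step 10: x=[6.2912] v=[-1.9501]
Step 11: x=[5.9160] v=[-1.8761]
Step 12: x=[5.5665] v=[-1.7475]
Step 13: x=[5.2529] v=[-1.5681]
Step 14: x=[4.9843] v=[-1.3431]
Step 15: x=[4.7685] v=[-1.0790]
Step 16: x=[4.6118] v=[-0.7835]
Step 17: x=[4.5188] v=[-0.4652]
Step 18: x=[4.4921] v=[-0.1334]
Step 19: x=[4.5326] v=[0.2023]
First v>=0 after going negative at step 19, time=3.8000

Answer: 3.8000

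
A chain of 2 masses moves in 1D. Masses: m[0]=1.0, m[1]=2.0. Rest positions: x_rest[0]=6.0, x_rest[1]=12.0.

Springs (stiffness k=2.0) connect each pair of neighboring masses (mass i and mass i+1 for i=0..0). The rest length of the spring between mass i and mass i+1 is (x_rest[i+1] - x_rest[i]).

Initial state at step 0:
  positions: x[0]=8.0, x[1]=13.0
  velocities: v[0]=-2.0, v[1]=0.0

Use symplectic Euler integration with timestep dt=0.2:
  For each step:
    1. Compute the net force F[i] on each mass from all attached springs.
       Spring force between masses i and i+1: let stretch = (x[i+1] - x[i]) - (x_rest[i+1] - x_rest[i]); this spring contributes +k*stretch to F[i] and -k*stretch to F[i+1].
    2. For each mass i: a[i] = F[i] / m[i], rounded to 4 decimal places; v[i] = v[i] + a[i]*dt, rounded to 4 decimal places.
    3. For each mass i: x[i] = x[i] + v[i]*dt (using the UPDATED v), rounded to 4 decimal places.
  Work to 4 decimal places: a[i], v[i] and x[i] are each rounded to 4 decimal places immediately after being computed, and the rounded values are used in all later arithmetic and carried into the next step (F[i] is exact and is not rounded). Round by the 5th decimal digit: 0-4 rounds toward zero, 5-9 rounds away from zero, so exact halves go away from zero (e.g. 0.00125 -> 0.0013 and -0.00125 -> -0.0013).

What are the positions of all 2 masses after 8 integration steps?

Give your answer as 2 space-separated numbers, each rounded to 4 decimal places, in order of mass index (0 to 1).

Answer: 5.3283 12.7359

Derivation:
Step 0: x=[8.0000 13.0000] v=[-2.0000 0.0000]
Step 1: x=[7.5200 13.0400] v=[-2.4000 0.2000]
Step 2: x=[7.0016 13.0992] v=[-2.5920 0.2960]
Step 3: x=[6.4910 13.1545] v=[-2.5530 0.2765]
Step 4: x=[6.0335 13.1833] v=[-2.2876 0.1438]
Step 5: x=[5.6680 13.1661] v=[-1.8277 -0.0862]
Step 6: x=[5.4223 13.0889] v=[-1.2285 -0.3858]
Step 7: x=[5.3099 12.9451] v=[-0.5619 -0.7191]
Step 8: x=[5.3283 12.7359] v=[0.0922 -1.0461]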